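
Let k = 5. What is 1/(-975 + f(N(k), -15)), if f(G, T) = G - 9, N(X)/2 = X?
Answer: -1/974 ≈ -0.0010267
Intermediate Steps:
N(X) = 2*X
f(G, T) = -9 + G
1/(-975 + f(N(k), -15)) = 1/(-975 + (-9 + 2*5)) = 1/(-975 + (-9 + 10)) = 1/(-975 + 1) = 1/(-974) = -1/974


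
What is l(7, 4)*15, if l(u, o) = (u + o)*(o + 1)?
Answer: 825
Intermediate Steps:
l(u, o) = (1 + o)*(o + u) (l(u, o) = (o + u)*(1 + o) = (1 + o)*(o + u))
l(7, 4)*15 = (4 + 7 + 4² + 4*7)*15 = (4 + 7 + 16 + 28)*15 = 55*15 = 825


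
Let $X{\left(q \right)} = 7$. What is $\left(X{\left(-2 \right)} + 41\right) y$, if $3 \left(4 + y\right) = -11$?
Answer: $-368$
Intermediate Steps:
$y = - \frac{23}{3}$ ($y = -4 + \frac{1}{3} \left(-11\right) = -4 - \frac{11}{3} = - \frac{23}{3} \approx -7.6667$)
$\left(X{\left(-2 \right)} + 41\right) y = \left(7 + 41\right) \left(- \frac{23}{3}\right) = 48 \left(- \frac{23}{3}\right) = -368$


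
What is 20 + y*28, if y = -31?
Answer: -848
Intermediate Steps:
20 + y*28 = 20 - 31*28 = 20 - 868 = -848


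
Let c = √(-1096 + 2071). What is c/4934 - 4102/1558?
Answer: -2051/779 + 5*√39/4934 ≈ -2.6265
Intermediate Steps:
c = 5*√39 (c = √975 = 5*√39 ≈ 31.225)
c/4934 - 4102/1558 = (5*√39)/4934 - 4102/1558 = (5*√39)*(1/4934) - 4102*1/1558 = 5*√39/4934 - 2051/779 = -2051/779 + 5*√39/4934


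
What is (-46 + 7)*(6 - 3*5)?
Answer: 351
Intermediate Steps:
(-46 + 7)*(6 - 3*5) = -39*(6 - 15) = -39*(-9) = 351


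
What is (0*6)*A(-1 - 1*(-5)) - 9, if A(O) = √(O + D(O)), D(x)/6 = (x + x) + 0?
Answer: -9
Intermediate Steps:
D(x) = 12*x (D(x) = 6*((x + x) + 0) = 6*(2*x + 0) = 6*(2*x) = 12*x)
A(O) = √13*√O (A(O) = √(O + 12*O) = √(13*O) = √13*√O)
(0*6)*A(-1 - 1*(-5)) - 9 = (0*6)*(√13*√(-1 - 1*(-5))) - 9 = 0*(√13*√(-1 + 5)) - 9 = 0*(√13*√4) - 9 = 0*(√13*2) - 9 = 0*(2*√13) - 9 = 0 - 9 = -9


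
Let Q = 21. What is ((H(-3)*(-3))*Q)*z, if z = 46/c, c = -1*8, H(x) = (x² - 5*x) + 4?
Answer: 10143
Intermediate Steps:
H(x) = 4 + x² - 5*x
c = -8
z = -23/4 (z = 46/(-8) = 46*(-⅛) = -23/4 ≈ -5.7500)
((H(-3)*(-3))*Q)*z = (((4 + (-3)² - 5*(-3))*(-3))*21)*(-23/4) = (((4 + 9 + 15)*(-3))*21)*(-23/4) = ((28*(-3))*21)*(-23/4) = -84*21*(-23/4) = -1764*(-23/4) = 10143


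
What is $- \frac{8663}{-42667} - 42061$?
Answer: $- \frac{1794608024}{42667} \approx -42061.0$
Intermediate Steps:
$- \frac{8663}{-42667} - 42061 = \left(-8663\right) \left(- \frac{1}{42667}\right) - 42061 = \frac{8663}{42667} - 42061 = - \frac{1794608024}{42667}$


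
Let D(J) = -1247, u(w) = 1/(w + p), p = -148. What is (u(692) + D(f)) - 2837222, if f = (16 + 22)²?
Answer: -1544127135/544 ≈ -2.8385e+6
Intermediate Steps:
f = 1444 (f = 38² = 1444)
u(w) = 1/(-148 + w) (u(w) = 1/(w - 148) = 1/(-148 + w))
(u(692) + D(f)) - 2837222 = (1/(-148 + 692) - 1247) - 2837222 = (1/544 - 1247) - 2837222 = -678367/544 - 2837222 = -1544127135/544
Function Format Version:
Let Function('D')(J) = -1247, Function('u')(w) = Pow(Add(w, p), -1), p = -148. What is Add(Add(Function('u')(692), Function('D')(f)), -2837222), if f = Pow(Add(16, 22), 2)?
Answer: Rational(-1544127135, 544) ≈ -2.8385e+6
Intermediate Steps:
f = 1444 (f = Pow(38, 2) = 1444)
Function('u')(w) = Pow(Add(-148, w), -1) (Function('u')(w) = Pow(Add(w, -148), -1) = Pow(Add(-148, w), -1))
Add(Add(Function('u')(692), Function('D')(f)), -2837222) = Add(Add(Pow(Add(-148, 692), -1), -1247), -2837222) = Add(Add(Pow(544, -1), -1247), -2837222) = Add(Add(Rational(1, 544), -1247), -2837222) = Add(Rational(-678367, 544), -2837222) = Rational(-1544127135, 544)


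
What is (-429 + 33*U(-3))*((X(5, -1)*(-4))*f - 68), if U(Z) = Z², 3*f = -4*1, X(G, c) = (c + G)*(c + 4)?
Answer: 528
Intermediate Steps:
X(G, c) = (4 + c)*(G + c) (X(G, c) = (G + c)*(4 + c) = (4 + c)*(G + c))
f = -4/3 (f = (-4*1)/3 = (⅓)*(-4) = -4/3 ≈ -1.3333)
(-429 + 33*U(-3))*((X(5, -1)*(-4))*f - 68) = (-429 + 33*(-3)²)*((((-1)² + 4*5 + 4*(-1) + 5*(-1))*(-4))*(-4/3) - 68) = (-429 + 33*9)*(((1 + 20 - 4 - 5)*(-4))*(-4/3) - 68) = (-429 + 297)*((12*(-4))*(-4/3) - 68) = -132*(-48*(-4/3) - 68) = -132*(64 - 68) = -132*(-4) = 528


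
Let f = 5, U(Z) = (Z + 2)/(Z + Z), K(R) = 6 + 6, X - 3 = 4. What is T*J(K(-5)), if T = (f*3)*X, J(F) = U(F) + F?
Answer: 5285/4 ≈ 1321.3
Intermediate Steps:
X = 7 (X = 3 + 4 = 7)
K(R) = 12
U(Z) = (2 + Z)/(2*Z) (U(Z) = (2 + Z)/((2*Z)) = (2 + Z)*(1/(2*Z)) = (2 + Z)/(2*Z))
J(F) = F + (2 + F)/(2*F) (J(F) = (2 + F)/(2*F) + F = F + (2 + F)/(2*F))
T = 105 (T = (5*3)*7 = 15*7 = 105)
T*J(K(-5)) = 105*(½ + 12 + 1/12) = 105*(151/12) = 5285/4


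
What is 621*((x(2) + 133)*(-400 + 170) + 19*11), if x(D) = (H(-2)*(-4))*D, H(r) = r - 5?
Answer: -26865081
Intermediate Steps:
H(r) = -5 + r
x(D) = 28*D (x(D) = ((-5 - 2)*(-4))*D = (-7*(-4))*D = 28*D)
621*((x(2) + 133)*(-400 + 170) + 19*11) = 621*((28*2 + 133)*(-400 + 170) + 19*11) = 621*((56 + 133)*(-230) + 209) = 621*(189*(-230) + 209) = 621*(-43470 + 209) = 621*(-43261) = -26865081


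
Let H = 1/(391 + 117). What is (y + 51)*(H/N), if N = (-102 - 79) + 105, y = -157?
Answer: 53/19304 ≈ 0.0027455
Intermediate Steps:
N = -76 (N = -181 + 105 = -76)
H = 1/508 ≈ 0.0019685
(y + 51)*(H/N) = (-157 + 51)*((1/508)/(-76)) = -53*(-1)/(254*76) = -106*(-1/38608) = 53/19304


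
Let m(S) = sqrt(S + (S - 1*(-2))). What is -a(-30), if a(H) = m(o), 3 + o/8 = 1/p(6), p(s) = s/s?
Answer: -I*sqrt(30) ≈ -5.4772*I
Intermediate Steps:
p(s) = 1
o = -16 (o = -24 + 8*(1/1) = -24 + 8*(1*1) = -24 + 8*1 = -24 + 8 = -16)
m(S) = sqrt(2 + 2*S) (m(S) = sqrt(S + (S + 2)) = sqrt(S + (2 + S)) = sqrt(2 + 2*S))
a(H) = I*sqrt(30) (a(H) = sqrt(2 + 2*(-16)) = sqrt(2 - 32) = sqrt(-30) = I*sqrt(30))
-a(-30) = -I*sqrt(30)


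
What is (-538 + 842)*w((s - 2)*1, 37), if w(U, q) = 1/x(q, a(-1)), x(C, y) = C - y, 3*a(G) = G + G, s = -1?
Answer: 912/113 ≈ 8.0708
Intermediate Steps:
a(G) = 2*G/3 (a(G) = (G + G)/3 = (2*G)/3 = 2*G/3)
w(U, q) = 1/(2/3 + q) (w(U, q) = 1/(q - 2*(-1)/3) = 1/(q - 1*(-2/3)) = 1/(q + 2/3) = 1/(2/3 + q))
(-538 + 842)*w((s - 2)*1, 37) = (-538 + 842)*(3/(2 + 3*37)) = 304*(3/(2 + 111)) = 304*(3/113) = 912/113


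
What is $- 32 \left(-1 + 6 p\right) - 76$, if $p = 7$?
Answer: $-1388$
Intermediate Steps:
$- 32 \left(-1 + 6 p\right) - 76 = - 32 \left(-1 + 6 \cdot 7\right) - 76 = - 32 \left(-1 + 42\right) - 76 = \left(-32\right) 41 - 76 = -1312 - 76 = -1388$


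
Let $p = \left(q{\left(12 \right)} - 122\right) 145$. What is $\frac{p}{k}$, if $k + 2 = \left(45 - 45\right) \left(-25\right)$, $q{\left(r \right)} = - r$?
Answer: $9715$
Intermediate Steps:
$k = -2$ ($k = -2 + \left(45 - 45\right) \left(-25\right) = -2 + 0 \left(-25\right) = -2 + 0 = -2$)
$p = -19430$ ($p = \left(\left(-1\right) 12 - 122\right) 145 = \left(-12 - 122\right) 145 = \left(-134\right) 145 = -19430$)
$\frac{p}{k} = - \frac{19430}{-2} = \left(-19430\right) \left(- \frac{1}{2}\right) = 9715$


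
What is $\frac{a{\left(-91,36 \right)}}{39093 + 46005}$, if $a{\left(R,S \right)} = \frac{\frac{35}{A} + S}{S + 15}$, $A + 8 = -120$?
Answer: $\frac{269}{32677632} \approx 8.2319 \cdot 10^{-6}$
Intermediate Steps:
$A = -128$ ($A = -8 - 120 = -128$)
$a{\left(R,S \right)} = \frac{- \frac{35}{128} + S}{15 + S}$ ($a{\left(R,S \right)} = \frac{\frac{35}{-128} + S}{S + 15} = \frac{35 \left(- \frac{1}{128}\right) + S}{15 + S} = \frac{- \frac{35}{128} + S}{15 + S}$)
$\frac{a{\left(-91,36 \right)}}{39093 + 46005} = \frac{\frac{1}{15 + 36} \left(- \frac{35}{128} + 36\right)}{39093 + 46005} = \frac{\frac{1}{51} \cdot \frac{4573}{128}}{85098} = \frac{1}{51} \cdot \frac{4573}{128} \cdot \frac{1}{85098} = \frac{269}{384} \cdot \frac{1}{85098} = \frac{269}{32677632}$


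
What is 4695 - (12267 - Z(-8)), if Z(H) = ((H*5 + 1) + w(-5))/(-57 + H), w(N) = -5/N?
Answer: -492142/65 ≈ -7571.4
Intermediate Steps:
Z(H) = (2 + 5*H)/(-57 + H) (Z(H) = ((H*5 + 1) - 5/(-5))/(-57 + H) = ((5*H + 1) - 5*(-⅕))/(-57 + H) = ((1 + 5*H) + 1)/(-57 + H) = (2 + 5*H)/(-57 + H))
4695 - (12267 - Z(-8)) = 4695 - (12267 - (2 + 5*(-8))/(-57 - 8)) = 4695 - (12267 - (2 - 40)/(-65)) = 4695 - (12267 - (-1)*(-38)/65) = 4695 - (12267 - 1*38/65) = 4695 - (12267 - 38/65) = 4695 - 1*797317/65 = 4695 - 797317/65 = -492142/65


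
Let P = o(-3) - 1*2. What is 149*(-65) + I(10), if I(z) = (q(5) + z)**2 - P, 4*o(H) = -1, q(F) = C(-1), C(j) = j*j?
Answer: -38247/4 ≈ -9561.8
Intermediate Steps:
C(j) = j**2
q(F) = 1 (q(F) = (-1)**2 = 1)
o(H) = -1/4 (o(H) = (1/4)*(-1) = -1/4)
P = -9/4 (P = -1/4 - 1*2 = -1/4 - 2 = -9/4 ≈ -2.2500)
I(z) = 9/4 + (1 + z)**2 (I(z) = (1 + z)**2 - 1*(-9/4) = (1 + z)**2 + 9/4 = 9/4 + (1 + z)**2)
149*(-65) + I(10) = 149*(-65) + (9/4 + (1 + 10)**2) = -9685 + (9/4 + 11**2) = -9685 + (9/4 + 121) = -9685 + 493/4 = -38247/4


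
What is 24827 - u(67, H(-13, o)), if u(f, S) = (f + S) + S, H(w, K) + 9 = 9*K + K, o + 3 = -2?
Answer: 24878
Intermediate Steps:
o = -5 (o = -3 - 2 = -5)
H(w, K) = -9 + 10*K (H(w, K) = -9 + (9*K + K) = -9 + 10*K)
u(f, S) = f + 2*S (u(f, S) = (S + f) + S = f + 2*S)
24827 - u(67, H(-13, o)) = 24827 - (67 + 2*(-9 + 10*(-5))) = 24827 - (67 + 2*(-9 - 50)) = 24827 - (67 + 2*(-59)) = 24827 - (67 - 118) = 24827 - 1*(-51) = 24827 + 51 = 24878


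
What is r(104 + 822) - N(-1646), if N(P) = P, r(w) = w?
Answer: 2572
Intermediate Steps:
r(104 + 822) - N(-1646) = (104 + 822) - 1*(-1646) = 926 + 1646 = 2572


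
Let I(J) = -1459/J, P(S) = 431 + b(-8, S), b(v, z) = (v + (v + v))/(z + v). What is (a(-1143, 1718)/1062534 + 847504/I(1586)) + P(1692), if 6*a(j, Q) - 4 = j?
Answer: -212113829054859841/230346995868 ≈ -9.2085e+5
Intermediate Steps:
b(v, z) = 3*v/(v + z) (b(v, z) = (v + 2*v)/(v + z) = (3*v)/(v + z) = 3*v/(v + z))
a(j, Q) = ⅔ + j/6
P(S) = 431 - 24/(-8 + S) (P(S) = 431 + 3*(-8)/(-8 + S) = 431 - 24/(-8 + S))
(a(-1143, 1718)/1062534 + 847504/I(1586)) + P(1692) = ((⅔ + (⅙)*(-1143))/1062534 + 847504/((-1459/1586))) + (-3472 + 431*1692)/(-8 + 1692) = ((⅔ - 381/2)*(1/1062534) + 847504/((-1459*1/1586))) + (-3472 + 729252)/1684 = (-1139/6*1/1062534 + 847504/(-1459/1586)) + (1/1684)*725780 = (-67/375012 + 847504*(-1586/1459)) + 181445/421 = (-67/375012 - 1344141344/1459) + 181445/421 = -504069133793881/547142508 + 181445/421 = -212113829054859841/230346995868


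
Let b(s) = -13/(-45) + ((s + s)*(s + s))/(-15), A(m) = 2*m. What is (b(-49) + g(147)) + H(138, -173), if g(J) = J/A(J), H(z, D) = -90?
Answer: -65653/90 ≈ -729.48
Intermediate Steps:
b(s) = 13/45 - 4*s**2/15 (b(s) = -13*(-1/45) + ((2*s)*(2*s))*(-1/15) = 13/45 + (4*s**2)*(-1/15) = 13/45 - 4*s**2/15)
g(J) = 1/2 (g(J) = J/((2*J)) = J*(1/(2*J)) = 1/2)
(b(-49) + g(147)) + H(138, -173) = ((13/45 - 4/15*(-49)**2) + 1/2) - 90 = ((13/45 - 4/15*2401) + 1/2) - 90 = ((13/45 - 9604/15) + 1/2) - 90 = (-28799/45 + 1/2) - 90 = -57553/90 - 90 = -65653/90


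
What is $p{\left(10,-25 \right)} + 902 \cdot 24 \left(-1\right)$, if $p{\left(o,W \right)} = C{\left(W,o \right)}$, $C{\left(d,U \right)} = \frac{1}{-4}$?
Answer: $- \frac{86593}{4} \approx -21648.0$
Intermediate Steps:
$C{\left(d,U \right)} = - \frac{1}{4}$
$p{\left(o,W \right)} = - \frac{1}{4}$
$p{\left(10,-25 \right)} + 902 \cdot 24 \left(-1\right) = - \frac{1}{4} + 902 \cdot 24 \left(-1\right) = - \frac{1}{4} + 902 \left(-24\right) = - \frac{1}{4} - 21648 = - \frac{86593}{4}$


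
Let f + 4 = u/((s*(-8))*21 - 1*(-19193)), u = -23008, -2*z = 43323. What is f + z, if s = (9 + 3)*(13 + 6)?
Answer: -828052725/38222 ≈ -21664.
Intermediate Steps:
z = -43323/2 (z = -1/2*43323 = -43323/2 ≈ -21662.)
s = 228 (s = 12*19 = 228)
f = -53436/19111 (f = -4 - 23008/((228*(-8))*21 - 1*(-19193)) = -4 - 23008/(-1824*21 + 19193) = -4 - 23008/(-38304 + 19193) = -4 - 23008/(-19111) = -4 - 23008*(-1/19111) = -4 + 23008/19111 = -53436/19111 ≈ -2.7961)
f + z = -53436/19111 - 43323/2 = -828052725/38222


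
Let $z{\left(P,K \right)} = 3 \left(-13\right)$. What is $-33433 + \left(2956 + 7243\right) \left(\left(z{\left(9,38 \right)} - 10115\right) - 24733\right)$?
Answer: $-355845946$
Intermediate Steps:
$z{\left(P,K \right)} = -39$
$-33433 + \left(2956 + 7243\right) \left(\left(z{\left(9,38 \right)} - 10115\right) - 24733\right) = -33433 + \left(2956 + 7243\right) \left(\left(-39 - 10115\right) - 24733\right) = -33433 + 10199 \left(-10154 - 24733\right) = -33433 + 10199 \left(-34887\right) = -33433 - 355812513 = -355845946$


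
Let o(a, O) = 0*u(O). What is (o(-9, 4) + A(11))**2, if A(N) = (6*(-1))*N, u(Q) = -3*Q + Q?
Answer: 4356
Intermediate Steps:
u(Q) = -2*Q
o(a, O) = 0 (o(a, O) = 0*(-2*O) = 0)
A(N) = -6*N
(o(-9, 4) + A(11))**2 = (0 - 6*11)**2 = (0 - 66)**2 = (-66)**2 = 4356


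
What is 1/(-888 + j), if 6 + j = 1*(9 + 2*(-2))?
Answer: -1/889 ≈ -0.0011249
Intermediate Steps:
j = -1 (j = -6 + 1*(9 + 2*(-2)) = -6 + 1*(9 - 4) = -6 + 1*5 = -6 + 5 = -1)
1/(-888 + j) = 1/(-888 - 1) = 1/(-889) = -1/889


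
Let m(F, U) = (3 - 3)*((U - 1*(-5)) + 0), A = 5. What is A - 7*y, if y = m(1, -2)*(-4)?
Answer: 5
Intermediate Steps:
m(F, U) = 0 (m(F, U) = 0*((U + 5) + 0) = 0*((5 + U) + 0) = 0*(5 + U) = 0)
y = 0 (y = 0*(-4) = 0)
A - 7*y = 5 - 7*0 = 5 + 0 = 5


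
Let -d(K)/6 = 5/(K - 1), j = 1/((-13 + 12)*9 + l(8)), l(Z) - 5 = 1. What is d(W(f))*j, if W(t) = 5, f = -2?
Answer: 5/2 ≈ 2.5000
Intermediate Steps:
l(Z) = 6 (l(Z) = 5 + 1 = 6)
j = -1/3 (j = 1/((-13 + 12)*9 + 6) = 1/(-1*9 + 6) = 1/(-9 + 6) = 1/(-3) = -1/3 ≈ -0.33333)
d(K) = -30/(-1 + K) (d(K) = -30/(K - 1) = -30/(-1 + K))
d(W(f))*j = -30/(-1 + 5)*(-1/3) = -30/4*(-1/3) = -30*1/4*(-1/3) = -15/2*(-1/3) = 5/2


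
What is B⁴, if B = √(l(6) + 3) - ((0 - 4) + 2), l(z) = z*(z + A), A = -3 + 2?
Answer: (2 + √33)⁴ ≈ 3597.4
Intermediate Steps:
A = -1
l(z) = z*(-1 + z) (l(z) = z*(z - 1) = z*(-1 + z))
B = 2 + √33 (B = √(6*(-1 + 6) + 3) - ((0 - 4) + 2) = √(6*5 + 3) - (-4 + 2) = √(30 + 3) - 1*(-2) = √33 + 2 = 2 + √33 ≈ 7.7446)
B⁴ = (2 + √33)⁴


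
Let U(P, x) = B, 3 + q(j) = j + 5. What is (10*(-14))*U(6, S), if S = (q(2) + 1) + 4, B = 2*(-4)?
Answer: 1120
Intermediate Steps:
q(j) = 2 + j (q(j) = -3 + (j + 5) = -3 + (5 + j) = 2 + j)
B = -8
S = 9 (S = ((2 + 2) + 1) + 4 = (4 + 1) + 4 = 5 + 4 = 9)
U(P, x) = -8
(10*(-14))*U(6, S) = (10*(-14))*(-8) = -140*(-8) = 1120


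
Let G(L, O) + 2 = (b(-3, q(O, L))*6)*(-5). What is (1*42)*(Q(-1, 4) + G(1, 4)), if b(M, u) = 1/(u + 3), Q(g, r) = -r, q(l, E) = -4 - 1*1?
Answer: 378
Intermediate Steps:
q(l, E) = -5 (q(l, E) = -4 - 1 = -5)
b(M, u) = 1/(3 + u)
G(L, O) = 13 (G(L, O) = -2 + (6/(3 - 5))*(-5) = -2 + (6/(-2))*(-5) = -2 - ½*6*(-5) = -2 - 3*(-5) = -2 + 15 = 13)
(1*42)*(Q(-1, 4) + G(1, 4)) = (1*42)*(-1*4 + 13) = 42*(-4 + 13) = 42*9 = 378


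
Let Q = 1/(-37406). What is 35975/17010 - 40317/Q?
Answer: 5130548389399/3402 ≈ 1.5081e+9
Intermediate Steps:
Q = -1/37406 ≈ -2.6734e-5
35975/17010 - 40317/Q = 35975/17010 - 40317/(-1/37406) = 35975*(1/17010) - 40317*(-37406) = 7195/3402 + 1508097702 = 5130548389399/3402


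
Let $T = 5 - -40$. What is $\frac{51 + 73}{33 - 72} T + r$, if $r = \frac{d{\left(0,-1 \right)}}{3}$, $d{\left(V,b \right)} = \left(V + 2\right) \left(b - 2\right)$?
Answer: $- \frac{1886}{13} \approx -145.08$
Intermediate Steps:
$d{\left(V,b \right)} = \left(-2 + b\right) \left(2 + V\right)$ ($d{\left(V,b \right)} = \left(2 + V\right) \left(-2 + b\right) = \left(-2 + b\right) \left(2 + V\right)$)
$r = -2$ ($r = \frac{-4 - 0 + 2 \left(-1\right) + 0 \left(-1\right)}{3} = \left(-4 + 0 - 2 + 0\right) \frac{1}{3} = \left(-6\right) \frac{1}{3} = -2$)
$T = 45$ ($T = 5 + 40 = 45$)
$\frac{51 + 73}{33 - 72} T + r = \frac{51 + 73}{33 - 72} \cdot 45 - 2 = \frac{124}{-39} \cdot 45 - 2 = 124 \left(- \frac{1}{39}\right) 45 - 2 = \left(- \frac{124}{39}\right) 45 - 2 = - \frac{1860}{13} - 2 = - \frac{1886}{13}$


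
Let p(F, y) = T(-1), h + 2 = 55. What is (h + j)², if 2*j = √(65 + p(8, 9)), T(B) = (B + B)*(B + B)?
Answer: (106 + √69)²/4 ≈ 3266.5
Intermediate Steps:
h = 53 (h = -2 + 55 = 53)
T(B) = 4*B² (T(B) = (2*B)*(2*B) = 4*B²)
p(F, y) = 4 (p(F, y) = 4*(-1)² = 4*1 = 4)
j = √69/2 (j = √(65 + 4)/2 = √69/2 ≈ 4.1533)
(h + j)² = (53 + √69/2)²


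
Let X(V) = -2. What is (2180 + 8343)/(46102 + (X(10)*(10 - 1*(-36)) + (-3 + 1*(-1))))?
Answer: 10523/46006 ≈ 0.22873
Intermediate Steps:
(2180 + 8343)/(46102 + (X(10)*(10 - 1*(-36)) + (-3 + 1*(-1)))) = (2180 + 8343)/(46102 + (-2*(10 - 1*(-36)) + (-3 + 1*(-1)))) = 10523/(46102 + (-2*(10 + 36) + (-3 - 1))) = 10523/(46102 + (-2*46 - 4)) = 10523/(46102 + (-92 - 4)) = 10523/(46102 - 96) = 10523/46006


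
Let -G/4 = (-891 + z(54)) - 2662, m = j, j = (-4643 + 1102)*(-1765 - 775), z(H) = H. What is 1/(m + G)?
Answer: 1/9008136 ≈ 1.1101e-7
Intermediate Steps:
j = 8994140 (j = -3541*(-2540) = 8994140)
m = 8994140
G = 13996 (G = -4*((-891 + 54) - 2662) = -4*(-837 - 2662) = -4*(-3499) = 13996)
1/(m + G) = 1/(8994140 + 13996) = 1/9008136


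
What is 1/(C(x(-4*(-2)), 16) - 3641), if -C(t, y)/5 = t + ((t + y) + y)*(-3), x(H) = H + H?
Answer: -1/3001 ≈ -0.00033322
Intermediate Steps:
x(H) = 2*H
C(t, y) = 10*t + 30*y (C(t, y) = -5*(t + ((t + y) + y)*(-3)) = -5*(t + (t + 2*y)*(-3)) = -5*(t + (-6*y - 3*t)) = -5*(-6*y - 2*t) = 10*t + 30*y)
1/(C(x(-4*(-2)), 16) - 3641) = 1/((10*(2*(-4*(-2))) + 30*16) - 3641) = 1/((10*(2*8) + 480) - 3641) = 1/((10*16 + 480) - 3641) = 1/((160 + 480) - 3641) = 1/(640 - 3641) = 1/(-3001) = -1/3001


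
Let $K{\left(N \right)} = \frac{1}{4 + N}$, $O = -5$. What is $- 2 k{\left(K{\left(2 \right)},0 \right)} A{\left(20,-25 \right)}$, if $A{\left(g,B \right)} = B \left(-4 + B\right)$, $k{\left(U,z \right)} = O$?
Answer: $7250$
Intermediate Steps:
$k{\left(U,z \right)} = -5$
$- 2 k{\left(K{\left(2 \right)},0 \right)} A{\left(20,-25 \right)} = \left(-2\right) \left(-5\right) \left(- 25 \left(-4 - 25\right)\right) = 10 \left(\left(-25\right) \left(-29\right)\right) = 10 \cdot 725 = 7250$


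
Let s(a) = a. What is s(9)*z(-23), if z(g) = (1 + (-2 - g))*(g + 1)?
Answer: -4356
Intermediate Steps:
z(g) = (1 + g)*(-1 - g) (z(g) = (-1 - g)*(1 + g) = (1 + g)*(-1 - g))
s(9)*z(-23) = 9*(-1 - 1*(-23)² - 2*(-23)) = 9*(-1 - 1*529 + 46) = 9*(-1 - 529 + 46) = 9*(-484) = -4356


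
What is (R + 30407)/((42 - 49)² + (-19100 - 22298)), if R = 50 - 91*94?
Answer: -1043/1969 ≈ -0.52971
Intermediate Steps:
R = -8504 (R = 50 - 8554 = -8504)
(R + 30407)/((42 - 49)² + (-19100 - 22298)) = (-8504 + 30407)/((42 - 49)² + (-19100 - 22298)) = 21903/((-7)² - 41398) = 21903/(49 - 41398) = 21903/(-41349) = 21903*(-1/41349) = -1043/1969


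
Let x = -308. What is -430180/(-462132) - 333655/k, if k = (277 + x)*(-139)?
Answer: -38084751710/497831697 ≈ -76.501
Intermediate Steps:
k = 4309 (k = (277 - 308)*(-139) = -31*(-139) = 4309)
-430180/(-462132) - 333655/k = -430180/(-462132) - 333655/4309 = -430180*(-1/462132) - 333655*1/4309 = 107545/115533 - 333655/4309 = -38084751710/497831697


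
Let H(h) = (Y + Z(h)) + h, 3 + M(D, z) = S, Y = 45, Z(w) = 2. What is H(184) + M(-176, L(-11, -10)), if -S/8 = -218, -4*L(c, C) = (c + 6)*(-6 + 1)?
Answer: 1972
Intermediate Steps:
L(c, C) = 15/2 + 5*c/4 (L(c, C) = -(c + 6)*(-6 + 1)/4 = -(6 + c)*(-5)/4 = -(-30 - 5*c)/4 = 15/2 + 5*c/4)
S = 1744 (S = -8*(-218) = 1744)
M(D, z) = 1741 (M(D, z) = -3 + 1744 = 1741)
H(h) = 47 + h (H(h) = (45 + 2) + h = 47 + h)
H(184) + M(-176, L(-11, -10)) = (47 + 184) + 1741 = 231 + 1741 = 1972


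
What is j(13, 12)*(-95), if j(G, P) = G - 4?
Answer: -855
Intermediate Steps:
j(G, P) = -4 + G
j(13, 12)*(-95) = (-4 + 13)*(-95) = 9*(-95) = -855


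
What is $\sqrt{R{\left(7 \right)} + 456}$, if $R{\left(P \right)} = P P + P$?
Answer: $16 \sqrt{2} \approx 22.627$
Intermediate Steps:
$R{\left(P \right)} = P + P^{2}$ ($R{\left(P \right)} = P^{2} + P = P + P^{2}$)
$\sqrt{R{\left(7 \right)} + 456} = \sqrt{7 \left(1 + 7\right) + 456} = \sqrt{7 \cdot 8 + 456} = \sqrt{56 + 456} = \sqrt{512} = 16 \sqrt{2}$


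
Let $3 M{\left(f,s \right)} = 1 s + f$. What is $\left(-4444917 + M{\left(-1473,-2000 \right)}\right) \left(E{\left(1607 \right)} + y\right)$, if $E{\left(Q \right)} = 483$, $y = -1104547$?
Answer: $\frac{14726252942336}{3} \approx 4.9088 \cdot 10^{12}$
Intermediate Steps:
$M{\left(f,s \right)} = \frac{f}{3} + \frac{s}{3}$ ($M{\left(f,s \right)} = \frac{1 s + f}{3} = \frac{s + f}{3} = \frac{f + s}{3} = \frac{f}{3} + \frac{s}{3}$)
$\left(-4444917 + M{\left(-1473,-2000 \right)}\right) \left(E{\left(1607 \right)} + y\right) = \left(-4444917 + \left(\frac{1}{3} \left(-1473\right) + \frac{1}{3} \left(-2000\right)\right)\right) \left(483 - 1104547\right) = \left(-4444917 - \frac{3473}{3}\right) \left(-1104064\right) = \left(- \frac{13338224}{3}\right) \left(-1104064\right) = \frac{14726252942336}{3}$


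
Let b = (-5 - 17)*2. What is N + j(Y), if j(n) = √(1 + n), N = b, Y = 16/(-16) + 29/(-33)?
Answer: -44 + I*√957/33 ≈ -44.0 + 0.93744*I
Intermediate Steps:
b = -44 (b = -22*2 = -44)
Y = -62/33 (Y = 16*(-1/16) + 29*(-1/33) = -1 - 29/33 = -62/33 ≈ -1.8788)
N = -44
N + j(Y) = -44 + √(1 - 62/33) = -44 + √(-29/33) = -44 + I*√957/33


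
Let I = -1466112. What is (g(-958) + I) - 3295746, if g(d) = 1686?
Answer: -4760172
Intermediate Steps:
(g(-958) + I) - 3295746 = (1686 - 1466112) - 3295746 = -1464426 - 3295746 = -4760172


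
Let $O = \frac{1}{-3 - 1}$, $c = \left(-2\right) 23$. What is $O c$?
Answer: $\frac{23}{2} \approx 11.5$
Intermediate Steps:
$c = -46$
$O = - \frac{1}{4}$ ($O = \frac{1}{-4} = - \frac{1}{4} \approx -0.25$)
$O c = \left(- \frac{1}{4}\right) \left(-46\right) = \frac{23}{2}$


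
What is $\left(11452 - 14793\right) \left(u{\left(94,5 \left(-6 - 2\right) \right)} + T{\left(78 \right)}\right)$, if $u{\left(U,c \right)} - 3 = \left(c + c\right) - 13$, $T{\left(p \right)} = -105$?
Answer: $651495$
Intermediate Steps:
$u{\left(U,c \right)} = -10 + 2 c$ ($u{\left(U,c \right)} = 3 + \left(\left(c + c\right) - 13\right) = 3 + \left(2 c - 13\right) = 3 + \left(-13 + 2 c\right) = -10 + 2 c$)
$\left(11452 - 14793\right) \left(u{\left(94,5 \left(-6 - 2\right) \right)} + T{\left(78 \right)}\right) = \left(11452 - 14793\right) \left(\left(-10 + 2 \cdot 5 \left(-6 - 2\right)\right) - 105\right) = - 3341 \left(\left(-10 + 2 \cdot 5 \left(-8\right)\right) - 105\right) = - 3341 \left(\left(-10 + 2 \left(-40\right)\right) - 105\right) = - 3341 \left(\left(-10 - 80\right) - 105\right) = - 3341 \left(-90 - 105\right) = \left(-3341\right) \left(-195\right) = 651495$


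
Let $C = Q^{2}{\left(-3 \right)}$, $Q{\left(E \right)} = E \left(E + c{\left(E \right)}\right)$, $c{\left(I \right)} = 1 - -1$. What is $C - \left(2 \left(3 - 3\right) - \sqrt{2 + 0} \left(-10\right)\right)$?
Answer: $9 - 10 \sqrt{2} \approx -5.1421$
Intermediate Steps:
$c{\left(I \right)} = 2$ ($c{\left(I \right)} = 1 + 1 = 2$)
$Q{\left(E \right)} = E \left(2 + E\right)$ ($Q{\left(E \right)} = E \left(E + 2\right) = E \left(2 + E\right)$)
$C = 9$ ($C = \left(- 3 \left(2 - 3\right)\right)^{2} = \left(\left(-3\right) \left(-1\right)\right)^{2} = 3^{2} = 9$)
$C - \left(2 \left(3 - 3\right) - \sqrt{2 + 0} \left(-10\right)\right) = 9 - \left(2 \left(3 - 3\right) - \sqrt{2 + 0} \left(-10\right)\right) = 9 + \left(\sqrt{2} \left(-10\right) - 0\right) = 9 + \left(- 10 \sqrt{2} + 0\right) = 9 - 10 \sqrt{2}$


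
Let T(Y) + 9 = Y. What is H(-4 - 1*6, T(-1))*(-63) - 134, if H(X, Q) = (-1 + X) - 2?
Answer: 685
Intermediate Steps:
T(Y) = -9 + Y
H(X, Q) = -3 + X
H(-4 - 1*6, T(-1))*(-63) - 134 = (-3 + (-4 - 1*6))*(-63) - 134 = (-3 + (-4 - 6))*(-63) - 134 = (-3 - 10)*(-63) - 134 = -13*(-63) - 134 = 819 - 134 = 685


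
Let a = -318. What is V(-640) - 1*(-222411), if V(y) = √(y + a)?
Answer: 222411 + I*√958 ≈ 2.2241e+5 + 30.952*I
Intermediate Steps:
V(y) = √(-318 + y) (V(y) = √(y - 318) = √(-318 + y))
V(-640) - 1*(-222411) = √(-318 - 640) - 1*(-222411) = √(-958) + 222411 = I*√958 + 222411 = 222411 + I*√958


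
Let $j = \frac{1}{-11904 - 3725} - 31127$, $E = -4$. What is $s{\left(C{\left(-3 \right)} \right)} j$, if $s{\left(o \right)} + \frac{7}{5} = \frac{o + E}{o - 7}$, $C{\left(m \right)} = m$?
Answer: $\frac{1702693594}{78145} \approx 21789.0$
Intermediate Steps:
$s{\left(o \right)} = - \frac{7}{5} + \frac{-4 + o}{-7 + o}$ ($s{\left(o \right)} = - \frac{7}{5} + \frac{o - 4}{o - 7} = - \frac{7}{5} + \frac{-4 + o}{-7 + o}$)
$j = - \frac{486483884}{15629}$ ($j = \frac{1}{-15629} - 31127 = - \frac{1}{15629} - 31127 = - \frac{486483884}{15629} \approx -31127.0$)
$s{\left(C{\left(-3 \right)} \right)} j = \frac{29 - -6}{5 \left(-7 - 3\right)} \left(- \frac{486483884}{15629}\right) = \frac{29 + 6}{5 \left(-10\right)} \left(- \frac{486483884}{15629}\right) = \frac{1}{5} \left(- \frac{1}{10}\right) 35 \left(- \frac{486483884}{15629}\right) = \left(- \frac{7}{10}\right) \left(- \frac{486483884}{15629}\right) = \frac{1702693594}{78145}$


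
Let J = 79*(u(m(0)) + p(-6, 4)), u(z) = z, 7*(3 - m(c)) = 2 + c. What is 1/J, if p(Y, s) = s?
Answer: 7/3713 ≈ 0.0018853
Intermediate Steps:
m(c) = 19/7 - c/7 (m(c) = 3 - (2 + c)/7 = 3 + (-2/7 - c/7) = 19/7 - c/7)
J = 3713/7 (J = 79*((19/7 - 1/7*0) + 4) = 79*((19/7 + 0) + 4) = 79*(19/7 + 4) = 79*(47/7) = 3713/7 ≈ 530.43)
1/J = 1/(3713/7) = 7/3713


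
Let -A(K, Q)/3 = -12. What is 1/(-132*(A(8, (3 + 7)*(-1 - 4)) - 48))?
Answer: 1/1584 ≈ 0.00063131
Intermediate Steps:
A(K, Q) = 36 (A(K, Q) = -3*(-12) = 36)
1/(-132*(A(8, (3 + 7)*(-1 - 4)) - 48)) = 1/(-132*(36 - 48)) = 1/(-132*(-12)) = 1/1584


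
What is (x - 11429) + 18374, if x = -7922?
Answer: -977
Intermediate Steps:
(x - 11429) + 18374 = (-7922 - 11429) + 18374 = -19351 + 18374 = -977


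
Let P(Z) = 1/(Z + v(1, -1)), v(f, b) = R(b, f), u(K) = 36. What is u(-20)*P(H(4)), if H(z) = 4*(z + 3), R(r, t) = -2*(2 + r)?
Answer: 18/13 ≈ 1.3846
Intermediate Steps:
R(r, t) = -4 - 2*r
H(z) = 12 + 4*z (H(z) = 4*(3 + z) = 12 + 4*z)
v(f, b) = -4 - 2*b
P(Z) = 1/(-2 + Z) (P(Z) = 1/(Z + (-4 - 2*(-1))) = 1/(Z + (-4 + 2)) = 1/(Z - 2) = 1/(-2 + Z))
u(-20)*P(H(4)) = 36/(-2 + (12 + 4*4)) = 36/(-2 + (12 + 16)) = 36/(-2 + 28) = 36/26 = 36*(1/26) = 18/13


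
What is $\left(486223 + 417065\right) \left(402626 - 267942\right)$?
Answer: $121658440992$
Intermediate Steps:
$\left(486223 + 417065\right) \left(402626 - 267942\right) = 903288 \cdot 134684 = 121658440992$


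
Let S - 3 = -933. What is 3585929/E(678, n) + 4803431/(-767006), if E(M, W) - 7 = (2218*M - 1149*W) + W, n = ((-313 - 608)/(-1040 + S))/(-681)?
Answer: -1000146495008240323/257901776586001578 ≈ -3.8780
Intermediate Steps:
S = -930 (S = 3 - 933 = -930)
n = -307/447190 (n = ((-313 - 608)/(-1040 - 930))/(-681) = -921/(-1970)*(-1/681) = -921*(-1/1970)*(-1/681) = (921/1970)*(-1/681) = -307/447190 ≈ -0.00068651)
E(M, W) = 7 - 1148*W + 2218*M (E(M, W) = 7 + ((2218*M - 1149*W) + W) = 7 + ((-1149*W + 2218*M) + W) = 7 + (-1148*W + 2218*M) = 7 - 1148*W + 2218*M)
3585929/E(678, n) + 4803431/(-767006) = 3585929/(7 - 1148*(-307/447190) + 2218*678) + 4803431/(-767006) = 3585929/(7 + 176218/223595 + 1503804) + 4803431*(-1/767006) = 3585929/(336244796763/223595) - 4803431/767006 = 3585929*(223595/336244796763) - 4803431/767006 = 801795794755/336244796763 - 4803431/767006 = -1000146495008240323/257901776586001578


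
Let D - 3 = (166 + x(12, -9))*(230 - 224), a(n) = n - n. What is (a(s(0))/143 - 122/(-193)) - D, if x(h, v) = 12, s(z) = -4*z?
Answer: -206581/193 ≈ -1070.4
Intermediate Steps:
a(n) = 0
D = 1071 (D = 3 + (166 + 12)*(230 - 224) = 3 + 178*6 = 3 + 1068 = 1071)
(a(s(0))/143 - 122/(-193)) - D = (0/143 - 122/(-193)) - 1*1071 = (0*(1/143) - 122*(-1/193)) - 1071 = (0 + 122/193) - 1071 = 122/193 - 1071 = -206581/193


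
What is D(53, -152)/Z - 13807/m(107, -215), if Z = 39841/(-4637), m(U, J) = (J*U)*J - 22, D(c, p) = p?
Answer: 3485546774985/197055697573 ≈ 17.688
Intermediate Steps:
m(U, J) = -22 + U*J**2 (m(U, J) = U*J**2 - 22 = -22 + U*J**2)
Z = -39841/4637 (Z = 39841*(-1/4637) = -39841/4637 ≈ -8.5920)
D(53, -152)/Z - 13807/m(107, -215) = -152/(-39841/4637) - 13807/(-22 + 107*(-215)**2) = -152*(-4637/39841) - 13807/(-22 + 107*46225) = 704824/39841 - 13807/(-22 + 4946075) = 704824/39841 - 13807/4946053 = 3485546774985/197055697573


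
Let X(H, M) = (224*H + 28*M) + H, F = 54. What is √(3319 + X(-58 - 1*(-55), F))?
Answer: 2*√1039 ≈ 64.467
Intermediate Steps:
X(H, M) = 28*M + 225*H (X(H, M) = (28*M + 224*H) + H = 28*M + 225*H)
√(3319 + X(-58 - 1*(-55), F)) = √(3319 + (28*54 + 225*(-58 - 1*(-55)))) = √(3319 + (1512 + 225*(-58 + 55))) = √(3319 + (1512 + 225*(-3))) = √(3319 + (1512 - 675)) = √(3319 + 837) = √4156 = 2*√1039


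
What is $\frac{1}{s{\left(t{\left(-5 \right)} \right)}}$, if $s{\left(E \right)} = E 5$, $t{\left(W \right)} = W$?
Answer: $- \frac{1}{25} \approx -0.04$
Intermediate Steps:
$s{\left(E \right)} = 5 E$
$\frac{1}{s{\left(t{\left(-5 \right)} \right)}} = \frac{1}{5 \left(-5\right)} = \frac{1}{-25} = - \frac{1}{25}$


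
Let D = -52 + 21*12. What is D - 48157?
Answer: -47957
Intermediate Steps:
D = 200 (D = -52 + 252 = 200)
D - 48157 = 200 - 48157 = -47957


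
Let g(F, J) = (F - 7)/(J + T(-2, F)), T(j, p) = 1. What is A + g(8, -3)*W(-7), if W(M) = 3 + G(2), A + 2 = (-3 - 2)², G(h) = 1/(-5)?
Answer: 108/5 ≈ 21.600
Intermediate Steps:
G(h) = -⅕
g(F, J) = (-7 + F)/(1 + J) (g(F, J) = (F - 7)/(J + 1) = (-7 + F)/(1 + J))
A = 23 (A = -2 + (-3 - 2)² = -2 + (-5)² = -2 + 25 = 23)
W(M) = 14/5 (W(M) = 3 - ⅕ = 14/5)
A + g(8, -3)*W(-7) = 23 + ((-7 + 8)/(1 - 3))*(14/5) = 23 + (1/(-2))*(14/5) = 23 - ½*1*(14/5) = 23 - ½*14/5 = 23 - 7/5 = 108/5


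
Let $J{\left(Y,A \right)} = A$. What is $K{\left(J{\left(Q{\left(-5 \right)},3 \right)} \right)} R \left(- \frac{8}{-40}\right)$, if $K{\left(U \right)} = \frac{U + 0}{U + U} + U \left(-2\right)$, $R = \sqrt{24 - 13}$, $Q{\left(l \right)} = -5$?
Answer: $- \frac{11 \sqrt{11}}{10} \approx -3.6483$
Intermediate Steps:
$R = \sqrt{11} \approx 3.3166$
$K{\left(U \right)} = \frac{1}{2} - 2 U$ ($K{\left(U \right)} = \frac{U}{2 U} - 2 U = U \frac{1}{2 U} - 2 U = \frac{1}{2} - 2 U$)
$K{\left(J{\left(Q{\left(-5 \right)},3 \right)} \right)} R \left(- \frac{8}{-40}\right) = \left(\frac{1}{2} - 6\right) \sqrt{11} \left(- \frac{8}{-40}\right) = \left(\frac{1}{2} - 6\right) \sqrt{11} \left(\left(-8\right) \left(- \frac{1}{40}\right)\right) = - \frac{11 \sqrt{11}}{2} \cdot \frac{1}{5} = - \frac{11 \sqrt{11}}{10}$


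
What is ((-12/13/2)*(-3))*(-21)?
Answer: -378/13 ≈ -29.077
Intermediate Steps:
((-12/13/2)*(-3))*(-21) = ((-12*1/13*(1/2))*(-3))*(-21) = (-12/13*1/2*(-3))*(-21) = -6/13*(-3)*(-21) = (18/13)*(-21) = -378/13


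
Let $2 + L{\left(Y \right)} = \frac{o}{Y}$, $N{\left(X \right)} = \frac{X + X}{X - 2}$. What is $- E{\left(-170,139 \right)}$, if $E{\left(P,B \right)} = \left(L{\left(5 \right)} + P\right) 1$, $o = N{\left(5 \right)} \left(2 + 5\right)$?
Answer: $\frac{502}{3} \approx 167.33$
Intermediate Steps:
$N{\left(X \right)} = \frac{2 X}{-2 + X}$
$o = \frac{70}{3}$ ($o = 2 \cdot 5 \frac{1}{-2 + 5} \left(2 + 5\right) = 2 \cdot 5 \cdot \frac{1}{3} \cdot 7 = \frac{10}{3} \cdot 7 = \frac{70}{3} \approx 23.333$)
$L{\left(Y \right)} = -2 + \frac{70}{3 Y}$
$E{\left(P,B \right)} = \frac{8}{3} + P$ ($E{\left(P,B \right)} = \left(\left(-2 + \frac{70}{3 \cdot 5}\right) + P\right) 1 = \left(\left(-2 + \frac{70}{3} \cdot \frac{1}{5}\right) + P\right) 1 = \left(\left(-2 + \frac{14}{3}\right) + P\right) 1 = \left(\frac{8}{3} + P\right) 1 = \frac{8}{3} + P$)
$- E{\left(-170,139 \right)} = - (\frac{8}{3} - 170) = \left(-1\right) \left(- \frac{502}{3}\right) = \frac{502}{3}$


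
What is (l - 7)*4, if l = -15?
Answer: -88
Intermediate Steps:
(l - 7)*4 = (-15 - 7)*4 = -22*4 = -88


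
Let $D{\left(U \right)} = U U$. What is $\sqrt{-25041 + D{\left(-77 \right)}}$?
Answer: $2 i \sqrt{4778} \approx 138.25 i$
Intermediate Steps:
$D{\left(U \right)} = U^{2}$
$\sqrt{-25041 + D{\left(-77 \right)}} = \sqrt{-25041 + \left(-77\right)^{2}} = \sqrt{-25041 + 5929} = \sqrt{-19112} = 2 i \sqrt{4778}$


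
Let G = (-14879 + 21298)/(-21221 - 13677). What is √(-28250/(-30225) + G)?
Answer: √1336386466062258/42191682 ≈ 0.86644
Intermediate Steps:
G = -6419/34898 (G = 6419/(-34898) = 6419*(-1/34898) = -6419/34898 ≈ -0.18394)
√(-28250/(-30225) + G) = √(-28250/(-30225) - 6419/34898) = √(-28250*(-1/30225) - 6419/34898) = √(1130/1209 - 6419/34898) = √(31674169/42191682) = √1336386466062258/42191682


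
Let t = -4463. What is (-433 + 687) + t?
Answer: -4209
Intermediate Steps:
(-433 + 687) + t = (-433 + 687) - 4463 = 254 - 4463 = -4209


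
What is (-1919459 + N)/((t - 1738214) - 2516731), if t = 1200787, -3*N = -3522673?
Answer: 1117852/4581237 ≈ 0.24401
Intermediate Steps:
N = 3522673/3 (N = -1/3*(-3522673) = 3522673/3 ≈ 1.1742e+6)
(-1919459 + N)/((t - 1738214) - 2516731) = (-1919459 + 3522673/3)/((1200787 - 1738214) - 2516731) = -2235704/(3*(-537427 - 2516731)) = -2235704/3/(-3054158) = -2235704/3*(-1/3054158) = 1117852/4581237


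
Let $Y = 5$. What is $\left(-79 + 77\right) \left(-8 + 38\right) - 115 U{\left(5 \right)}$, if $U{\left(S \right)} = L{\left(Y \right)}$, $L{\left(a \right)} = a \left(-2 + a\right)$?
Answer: $-1785$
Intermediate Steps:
$U{\left(S \right)} = 15$ ($U{\left(S \right)} = 5 \left(-2 + 5\right) = 5 \cdot 3 = 15$)
$\left(-79 + 77\right) \left(-8 + 38\right) - 115 U{\left(5 \right)} = \left(-79 + 77\right) \left(-8 + 38\right) - 1725 = \left(-2\right) 30 - 1725 = -60 - 1725 = -1785$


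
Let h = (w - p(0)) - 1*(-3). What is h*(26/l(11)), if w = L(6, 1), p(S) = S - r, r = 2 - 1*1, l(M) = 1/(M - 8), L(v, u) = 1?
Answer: 390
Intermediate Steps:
l(M) = 1/(-8 + M)
r = 1 (r = 2 - 1 = 1)
p(S) = -1 + S (p(S) = S - 1*1 = S - 1 = -1 + S)
w = 1
h = 5 (h = (1 - (-1 + 0)) - 1*(-3) = (1 - 1*(-1)) + 3 = (1 + 1) + 3 = 2 + 3 = 5)
h*(26/l(11)) = 5*(26/(1/(-8 + 11))) = 5*(26/(1/3)) = 5*(26/(⅓)) = 5*(26*3) = 5*78 = 390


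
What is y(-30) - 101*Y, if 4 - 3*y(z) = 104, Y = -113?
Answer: 34139/3 ≈ 11380.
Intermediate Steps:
y(z) = -100/3 (y(z) = 4/3 - ⅓*104 = 4/3 - 104/3 = -100/3)
y(-30) - 101*Y = -100/3 - 101*(-113) = -100/3 - 1*(-11413) = -100/3 + 11413 = 34139/3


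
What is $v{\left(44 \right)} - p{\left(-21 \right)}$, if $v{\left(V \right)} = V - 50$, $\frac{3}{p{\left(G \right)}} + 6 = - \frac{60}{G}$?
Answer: $- \frac{111}{22} \approx -5.0455$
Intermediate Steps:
$p{\left(G \right)} = \frac{3}{-6 - \frac{60}{G}}$
$v{\left(V \right)} = -50 + V$
$v{\left(44 \right)} - p{\left(-21 \right)} = \left(-50 + 44\right) - \left(-1\right) \left(-21\right) \frac{1}{20 + 2 \left(-21\right)} = -6 - \left(-1\right) \left(-21\right) \frac{1}{20 - 42} = -6 - \left(-1\right) \left(-21\right) \frac{1}{-22} = -6 - \left(-1\right) \left(-21\right) \left(- \frac{1}{22}\right) = -6 - - \frac{21}{22} = -6 + \frac{21}{22} = - \frac{111}{22}$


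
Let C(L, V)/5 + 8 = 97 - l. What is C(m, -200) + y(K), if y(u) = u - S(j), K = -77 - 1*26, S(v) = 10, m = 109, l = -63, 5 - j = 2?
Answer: 647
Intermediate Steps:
j = 3 (j = 5 - 1*2 = 5 - 2 = 3)
C(L, V) = 760 (C(L, V) = -40 + 5*(97 - 1*(-63)) = -40 + 5*(97 + 63) = -40 + 5*160 = -40 + 800 = 760)
K = -103 (K = -77 - 26 = -103)
y(u) = -10 + u (y(u) = u - 1*10 = u - 10 = -10 + u)
C(m, -200) + y(K) = 760 + (-10 - 103) = 760 - 113 = 647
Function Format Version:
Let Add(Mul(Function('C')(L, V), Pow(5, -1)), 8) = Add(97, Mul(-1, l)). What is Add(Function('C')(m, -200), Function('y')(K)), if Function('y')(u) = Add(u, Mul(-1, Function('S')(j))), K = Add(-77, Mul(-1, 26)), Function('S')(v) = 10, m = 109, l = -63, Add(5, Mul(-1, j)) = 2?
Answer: 647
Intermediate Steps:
j = 3 (j = Add(5, Mul(-1, 2)) = Add(5, -2) = 3)
Function('C')(L, V) = 760 (Function('C')(L, V) = Add(-40, Mul(5, Add(97, Mul(-1, -63)))) = Add(-40, Mul(5, Add(97, 63))) = Add(-40, Mul(5, 160)) = Add(-40, 800) = 760)
K = -103 (K = Add(-77, -26) = -103)
Function('y')(u) = Add(-10, u) (Function('y')(u) = Add(u, Mul(-1, 10)) = Add(u, -10) = Add(-10, u))
Add(Function('C')(m, -200), Function('y')(K)) = Add(760, Add(-10, -103)) = Add(760, -113) = 647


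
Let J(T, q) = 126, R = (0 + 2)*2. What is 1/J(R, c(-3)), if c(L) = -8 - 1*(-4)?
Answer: 1/126 ≈ 0.0079365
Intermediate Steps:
c(L) = -4 (c(L) = -8 + 4 = -4)
R = 4 (R = 2*2 = 4)
1/J(R, c(-3)) = 1/126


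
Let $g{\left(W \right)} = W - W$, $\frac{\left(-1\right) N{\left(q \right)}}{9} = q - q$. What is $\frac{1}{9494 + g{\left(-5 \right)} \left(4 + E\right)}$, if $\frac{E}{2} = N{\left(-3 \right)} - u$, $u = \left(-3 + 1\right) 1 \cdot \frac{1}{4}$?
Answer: $\frac{1}{9494} \approx 0.00010533$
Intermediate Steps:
$u = - \frac{1}{2}$ ($u = - 2 \cdot 1 \cdot \frac{1}{4} = \left(-2\right) \frac{1}{4} = - \frac{1}{2} \approx -0.5$)
$N{\left(q \right)} = 0$ ($N{\left(q \right)} = - 9 \left(q - q\right) = \left(-9\right) 0 = 0$)
$E = 1$ ($E = 2 \left(0 - - \frac{1}{2}\right) = 2 \left(0 + \frac{1}{2}\right) = 2 \cdot \frac{1}{2} = 1$)
$g{\left(W \right)} = 0$
$\frac{1}{9494 + g{\left(-5 \right)} \left(4 + E\right)} = \frac{1}{9494 + 0 \left(4 + 1\right)} = \frac{1}{9494 + 0 \cdot 5} = \frac{1}{9494 + 0} = \frac{1}{9494}$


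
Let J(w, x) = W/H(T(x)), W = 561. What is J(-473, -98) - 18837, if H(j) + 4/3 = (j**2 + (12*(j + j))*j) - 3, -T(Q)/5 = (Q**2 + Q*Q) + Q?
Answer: -12898356726690936/684735187487 ≈ -18837.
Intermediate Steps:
T(Q) = -10*Q**2 - 5*Q (T(Q) = -5*((Q**2 + Q*Q) + Q) = -5*((Q**2 + Q**2) + Q) = -5*(2*Q**2 + Q) = -5*(Q + 2*Q**2) = -10*Q**2 - 5*Q)
H(j) = -13/3 + 25*j**2 (H(j) = -4/3 + ((j**2 + (12*(j + j))*j) - 3) = -4/3 + ((j**2 + (12*(2*j))*j) - 3) = -4/3 + ((j**2 + (24*j)*j) - 3) = -4/3 + ((j**2 + 24*j**2) - 3) = -4/3 + (25*j**2 - 3) = -4/3 + (-3 + 25*j**2) = -13/3 + 25*j**2)
J(w, x) = 561/(-13/3 + 625*x**2*(1 + 2*x)**2) (J(w, x) = 561/(-13/3 + 25*(-5*x*(1 + 2*x))**2) = 561/(-13/3 + 25*(25*x**2*(1 + 2*x)**2)) = 561/(-13/3 + 625*x**2*(1 + 2*x)**2))
J(-473, -98) - 18837 = 1683/(-13 + 1875*(-98)**2*(1 + 2*(-98))**2) - 18837 = 1683/(-13 + 1875*9604*(1 - 196)**2) - 18837 = 1683/(-13 + 1875*9604*(-195)**2) - 18837 = 1683/(-13 + 1875*9604*38025) - 18837 = 1683/(-13 + 684735187500) - 18837 = 1683/684735187487 - 18837 = -12898356726690936/684735187487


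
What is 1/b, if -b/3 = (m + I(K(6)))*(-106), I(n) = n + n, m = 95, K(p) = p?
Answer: 1/34026 ≈ 2.9389e-5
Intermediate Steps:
I(n) = 2*n
b = 34026 (b = -3*(95 + 2*6)*(-106) = -3*(95 + 12)*(-106) = -321*(-106) = -3*(-11342) = 34026)
1/b = 1/34026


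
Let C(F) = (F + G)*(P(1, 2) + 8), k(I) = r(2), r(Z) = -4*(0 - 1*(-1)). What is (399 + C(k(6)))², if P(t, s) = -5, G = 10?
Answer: 173889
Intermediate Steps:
r(Z) = -4 (r(Z) = -4*(0 + 1) = -4*1 = -4)
k(I) = -4
C(F) = 30 + 3*F (C(F) = (F + 10)*(-5 + 8) = (10 + F)*3 = 30 + 3*F)
(399 + C(k(6)))² = (399 + (30 + 3*(-4)))² = (399 + (30 - 12))² = (399 + 18)² = 417² = 173889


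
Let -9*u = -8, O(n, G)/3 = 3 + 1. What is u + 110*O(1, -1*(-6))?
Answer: 11888/9 ≈ 1320.9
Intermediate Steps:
O(n, G) = 12 (O(n, G) = 3*(3 + 1) = 3*4 = 12)
u = 8/9 (u = -⅑*(-8) = 8/9 ≈ 0.88889)
u + 110*O(1, -1*(-6)) = 8/9 + 110*12 = 8/9 + 1320 = 11888/9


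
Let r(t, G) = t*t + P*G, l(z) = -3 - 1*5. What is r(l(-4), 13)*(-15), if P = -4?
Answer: -180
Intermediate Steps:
l(z) = -8 (l(z) = -3 - 5 = -8)
r(t, G) = t² - 4*G (r(t, G) = t*t - 4*G = t² - 4*G)
r(l(-4), 13)*(-15) = ((-8)² - 4*13)*(-15) = (64 - 52)*(-15) = 12*(-15) = -180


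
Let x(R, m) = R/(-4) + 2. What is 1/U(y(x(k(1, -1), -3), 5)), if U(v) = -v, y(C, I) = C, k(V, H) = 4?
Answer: -1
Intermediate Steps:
x(R, m) = 2 - R/4 (x(R, m) = -R/4 + 2 = 2 - R/4)
1/U(y(x(k(1, -1), -3), 5)) = 1/(-(2 - 1/4*4)) = 1/(-(2 - 1)) = 1/(-1*1) = 1/(-1) = -1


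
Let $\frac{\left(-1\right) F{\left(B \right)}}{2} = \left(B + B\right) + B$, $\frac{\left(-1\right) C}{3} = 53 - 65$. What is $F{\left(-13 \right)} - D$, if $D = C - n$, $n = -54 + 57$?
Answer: $45$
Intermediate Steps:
$n = 3$
$C = 36$ ($C = - 3 \left(53 - 65\right) = \left(-3\right) \left(-12\right) = 36$)
$F{\left(B \right)} = - 6 B$ ($F{\left(B \right)} = - 2 \left(\left(B + B\right) + B\right) = - 2 \left(2 B + B\right) = - 2 \cdot 3 B = - 6 B$)
$D = 33$ ($D = 36 - 3 = 33$)
$F{\left(-13 \right)} - D = \left(-6\right) \left(-13\right) - 33 = 78 - 33 = 45$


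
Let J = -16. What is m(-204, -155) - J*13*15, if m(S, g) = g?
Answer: 2965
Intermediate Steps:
m(-204, -155) - J*13*15 = -155 - (-16*13)*15 = -155 - (-208)*15 = -155 - 1*(-3120) = -155 + 3120 = 2965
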